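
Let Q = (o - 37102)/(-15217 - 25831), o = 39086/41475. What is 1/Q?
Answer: 425616450/384691591 ≈ 1.1064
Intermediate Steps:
o = 39086/41475 (o = 39086*(1/41475) = 39086/41475 ≈ 0.94240)
Q = 384691591/425616450 (Q = (39086/41475 - 37102)/(-15217 - 25831) = -1538766364/41475/(-41048) = -1538766364/41475*(-1/41048) = 384691591/425616450 ≈ 0.90385)
1/Q = 1/(384691591/425616450) = 425616450/384691591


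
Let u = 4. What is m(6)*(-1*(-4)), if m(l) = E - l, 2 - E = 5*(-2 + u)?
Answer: -56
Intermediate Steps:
E = -8 (E = 2 - 5*(-2 + 4) = 2 - 5*2 = 2 - 1*10 = 2 - 10 = -8)
m(l) = -8 - l
m(6)*(-1*(-4)) = (-8 - 1*6)*(-1*(-4)) = (-8 - 6)*4 = -14*4 = -56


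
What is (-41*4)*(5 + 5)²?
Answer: -16400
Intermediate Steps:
(-41*4)*(5 + 5)² = -164*10² = -164*100 = -16400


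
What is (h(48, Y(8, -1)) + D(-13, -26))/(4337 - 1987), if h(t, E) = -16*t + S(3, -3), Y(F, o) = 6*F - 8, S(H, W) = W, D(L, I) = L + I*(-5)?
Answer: -327/1175 ≈ -0.27830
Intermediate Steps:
D(L, I) = L - 5*I
Y(F, o) = -8 + 6*F
h(t, E) = -3 - 16*t (h(t, E) = -16*t - 3 = -3 - 16*t)
(h(48, Y(8, -1)) + D(-13, -26))/(4337 - 1987) = ((-3 - 16*48) + (-13 - 5*(-26)))/(4337 - 1987) = ((-3 - 768) + (-13 + 130))/2350 = (-771 + 117)*(1/2350) = -654*1/2350 = -327/1175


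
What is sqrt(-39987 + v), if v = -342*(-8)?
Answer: 3*I*sqrt(4139) ≈ 193.01*I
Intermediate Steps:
v = 2736
sqrt(-39987 + v) = sqrt(-39987 + 2736) = sqrt(-37251) = 3*I*sqrt(4139)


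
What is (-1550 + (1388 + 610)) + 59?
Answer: 507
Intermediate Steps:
(-1550 + (1388 + 610)) + 59 = (-1550 + 1998) + 59 = 448 + 59 = 507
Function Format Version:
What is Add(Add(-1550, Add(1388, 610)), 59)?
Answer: 507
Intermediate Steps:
Add(Add(-1550, Add(1388, 610)), 59) = Add(Add(-1550, 1998), 59) = Add(448, 59) = 507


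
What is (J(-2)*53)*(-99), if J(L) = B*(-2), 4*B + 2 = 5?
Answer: 15741/2 ≈ 7870.5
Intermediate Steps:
B = ¾ (B = -½ + (¼)*5 = -½ + 5/4 = ¾ ≈ 0.75000)
J(L) = -3/2 (J(L) = (¾)*(-2) = -3/2)
(J(-2)*53)*(-99) = -3/2*53*(-99) = -159/2*(-99) = 15741/2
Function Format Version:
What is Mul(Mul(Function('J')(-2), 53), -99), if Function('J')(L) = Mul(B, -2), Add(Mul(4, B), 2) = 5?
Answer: Rational(15741, 2) ≈ 7870.5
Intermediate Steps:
B = Rational(3, 4) (B = Add(Rational(-1, 2), Mul(Rational(1, 4), 5)) = Add(Rational(-1, 2), Rational(5, 4)) = Rational(3, 4) ≈ 0.75000)
Function('J')(L) = Rational(-3, 2) (Function('J')(L) = Mul(Rational(3, 4), -2) = Rational(-3, 2))
Mul(Mul(Function('J')(-2), 53), -99) = Mul(Mul(Rational(-3, 2), 53), -99) = Mul(Rational(-159, 2), -99) = Rational(15741, 2)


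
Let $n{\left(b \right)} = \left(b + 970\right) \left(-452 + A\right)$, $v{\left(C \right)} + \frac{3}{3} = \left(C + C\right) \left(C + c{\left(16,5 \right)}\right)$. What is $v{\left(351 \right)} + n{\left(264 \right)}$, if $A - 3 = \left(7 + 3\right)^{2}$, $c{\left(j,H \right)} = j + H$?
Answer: $-169523$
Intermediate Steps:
$c{\left(j,H \right)} = H + j$
$v{\left(C \right)} = -1 + 2 C \left(21 + C\right)$ ($v{\left(C \right)} = -1 + \left(C + C\right) \left(C + \left(5 + 16\right)\right) = -1 + 2 C \left(C + 21\right) = -1 + 2 C \left(21 + C\right)$)
$A = 103$ ($A = 3 + \left(7 + 3\right)^{2} = 3 + 10^{2} = 3 + 100 = 103$)
$n{\left(b \right)} = -338530 - 349 b$ ($n{\left(b \right)} = \left(b + 970\right) \left(-452 + 103\right) = \left(970 + b\right) \left(-349\right) = -338530 - 349 b$)
$v{\left(351 \right)} + n{\left(264 \right)} = \left(-1 + 2 \cdot 351^{2} + 42 \cdot 351\right) - 430666 = \left(-1 + 2 \cdot 123201 + 14742\right) - 430666 = \left(-1 + 246402 + 14742\right) - 430666 = 261143 - 430666 = -169523$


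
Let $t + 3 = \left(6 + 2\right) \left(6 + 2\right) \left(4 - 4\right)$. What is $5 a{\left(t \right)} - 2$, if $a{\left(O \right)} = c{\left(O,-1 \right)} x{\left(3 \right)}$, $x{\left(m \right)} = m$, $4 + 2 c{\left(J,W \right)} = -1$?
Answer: $- \frac{79}{2} \approx -39.5$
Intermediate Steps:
$c{\left(J,W \right)} = - \frac{5}{2}$ ($c{\left(J,W \right)} = -2 + \frac{1}{2} \left(-1\right) = -2 - \frac{1}{2} = - \frac{5}{2}$)
$t = -3$ ($t = -3 + \left(6 + 2\right) \left(6 + 2\right) \left(4 - 4\right) = -3 + 8 \cdot 8 \cdot 0 = -3 + 8 \cdot 0 = -3 + 0 = -3$)
$a{\left(O \right)} = - \frac{15}{2}$ ($a{\left(O \right)} = \left(- \frac{5}{2}\right) 3 = - \frac{15}{2}$)
$5 a{\left(t \right)} - 2 = 5 \left(- \frac{15}{2}\right) - 2 = - \frac{75}{2} - 2 = - \frac{79}{2}$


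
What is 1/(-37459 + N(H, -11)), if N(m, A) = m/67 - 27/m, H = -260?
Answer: -17420/652601571 ≈ -2.6693e-5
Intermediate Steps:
N(m, A) = -27/m + m/67 (N(m, A) = m*(1/67) - 27/m = m/67 - 27/m = -27/m + m/67)
1/(-37459 + N(H, -11)) = 1/(-37459 + (-27/(-260) + (1/67)*(-260))) = 1/(-37459 + (-27*(-1/260) - 260/67)) = 1/(-37459 + (27/260 - 260/67)) = 1/(-37459 - 65791/17420) = 1/(-652601571/17420) = -17420/652601571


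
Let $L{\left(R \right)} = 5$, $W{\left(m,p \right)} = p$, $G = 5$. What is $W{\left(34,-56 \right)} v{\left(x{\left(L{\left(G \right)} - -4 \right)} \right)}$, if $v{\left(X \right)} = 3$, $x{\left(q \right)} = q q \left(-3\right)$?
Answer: $-168$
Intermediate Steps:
$x{\left(q \right)} = - 3 q^{2}$ ($x{\left(q \right)} = q^{2} \left(-3\right) = - 3 q^{2}$)
$W{\left(34,-56 \right)} v{\left(x{\left(L{\left(G \right)} - -4 \right)} \right)} = \left(-56\right) 3 = -168$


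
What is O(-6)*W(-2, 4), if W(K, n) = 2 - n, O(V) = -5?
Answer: 10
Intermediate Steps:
O(-6)*W(-2, 4) = -5*(2 - 1*4) = -5*(2 - 4) = -5*(-2) = 10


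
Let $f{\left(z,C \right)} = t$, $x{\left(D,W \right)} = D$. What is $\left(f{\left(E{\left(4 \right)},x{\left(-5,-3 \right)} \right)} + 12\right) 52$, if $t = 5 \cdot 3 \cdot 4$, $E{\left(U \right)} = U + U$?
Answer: $3744$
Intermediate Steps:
$E{\left(U \right)} = 2 U$
$t = 60$ ($t = 15 \cdot 4 = 60$)
$f{\left(z,C \right)} = 60$
$\left(f{\left(E{\left(4 \right)},x{\left(-5,-3 \right)} \right)} + 12\right) 52 = \left(60 + 12\right) 52 = 72 \cdot 52 = 3744$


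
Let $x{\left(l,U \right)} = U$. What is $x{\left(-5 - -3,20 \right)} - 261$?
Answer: $-241$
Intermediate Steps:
$x{\left(-5 - -3,20 \right)} - 261 = 20 - 261 = -241$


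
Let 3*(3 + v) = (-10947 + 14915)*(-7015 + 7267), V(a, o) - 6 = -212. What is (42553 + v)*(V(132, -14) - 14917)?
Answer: -5684161026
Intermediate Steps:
V(a, o) = -206 (V(a, o) = 6 - 212 = -206)
v = 333309 (v = -3 + ((-10947 + 14915)*(-7015 + 7267))/3 = -3 + (3968*252)/3 = -3 + (⅓)*999936 = -3 + 333312 = 333309)
(42553 + v)*(V(132, -14) - 14917) = (42553 + 333309)*(-206 - 14917) = 375862*(-15123) = -5684161026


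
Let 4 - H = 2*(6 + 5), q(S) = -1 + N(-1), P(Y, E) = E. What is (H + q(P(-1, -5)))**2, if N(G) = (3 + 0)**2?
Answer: 100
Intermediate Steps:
N(G) = 9 (N(G) = 3**2 = 9)
q(S) = 8 (q(S) = -1 + 9 = 8)
H = -18 (H = 4 - 2*(6 + 5) = 4 - 2*11 = 4 - 1*22 = 4 - 22 = -18)
(H + q(P(-1, -5)))**2 = (-18 + 8)**2 = (-10)**2 = 100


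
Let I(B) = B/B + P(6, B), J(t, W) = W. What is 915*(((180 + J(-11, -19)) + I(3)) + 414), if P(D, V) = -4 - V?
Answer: 520635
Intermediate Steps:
I(B) = -3 - B (I(B) = B/B + (-4 - B) = 1 + (-4 - B) = -3 - B)
915*(((180 + J(-11, -19)) + I(3)) + 414) = 915*(((180 - 19) + (-3 - 1*3)) + 414) = 915*((161 + (-3 - 3)) + 414) = 915*((161 - 6) + 414) = 915*(155 + 414) = 915*569 = 520635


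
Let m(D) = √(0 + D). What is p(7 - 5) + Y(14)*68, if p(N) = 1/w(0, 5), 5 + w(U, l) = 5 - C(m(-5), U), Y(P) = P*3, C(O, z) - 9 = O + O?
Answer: 288447/101 + 2*I*√5/101 ≈ 2855.9 + 0.044279*I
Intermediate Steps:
m(D) = √D
C(O, z) = 9 + 2*O (C(O, z) = 9 + (O + O) = 9 + 2*O)
Y(P) = 3*P
w(U, l) = -9 - 2*I*√5 (w(U, l) = -5 + (5 - (9 + 2*√(-5))) = -5 + (5 - (9 + 2*(I*√5))) = -5 + (5 - (9 + 2*I*√5)) = -5 + (5 + (-9 - 2*I*√5)) = -5 + (-4 - 2*I*√5) = -9 - 2*I*√5)
p(N) = 1/(-9 - 2*I*√5)
p(7 - 5) + Y(14)*68 = I/(-9*I + 2*√5) + (3*14)*68 = I/(-9*I + 2*√5) + 42*68 = I/(-9*I + 2*√5) + 2856 = 2856 + I/(-9*I + 2*√5)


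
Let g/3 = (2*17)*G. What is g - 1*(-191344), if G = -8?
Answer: 190528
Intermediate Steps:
g = -816 (g = 3*((2*17)*(-8)) = 3*(34*(-8)) = 3*(-272) = -816)
g - 1*(-191344) = -816 - 1*(-191344) = -816 + 191344 = 190528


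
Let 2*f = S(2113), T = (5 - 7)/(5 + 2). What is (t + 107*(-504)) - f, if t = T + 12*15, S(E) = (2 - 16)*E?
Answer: -272701/7 ≈ -38957.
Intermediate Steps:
S(E) = -14*E
T = -2/7 ≈ -0.28571
t = 1258/7 (t = -2/7 + 12*15 = -2/7 + 180 = 1258/7 ≈ 179.71)
f = -14791 (f = (-14*2113)/2 = (½)*(-29582) = -14791)
(t + 107*(-504)) - f = (1258/7 + 107*(-504)) - 1*(-14791) = (1258/7 - 53928) + 14791 = -376238/7 + 14791 = -272701/7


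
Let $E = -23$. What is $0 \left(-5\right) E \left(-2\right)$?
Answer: $0$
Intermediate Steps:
$0 \left(-5\right) E \left(-2\right) = 0 \left(-5\right) \left(-23\right) \left(-2\right) = 0 \left(-23\right) \left(-2\right) = 0 \left(-2\right) = 0$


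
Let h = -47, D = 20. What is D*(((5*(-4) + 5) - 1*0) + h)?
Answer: -1240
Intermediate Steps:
D*(((5*(-4) + 5) - 1*0) + h) = 20*(((5*(-4) + 5) - 1*0) - 47) = 20*(((-20 + 5) + 0) - 47) = 20*((-15 + 0) - 47) = 20*(-15 - 47) = 20*(-62) = -1240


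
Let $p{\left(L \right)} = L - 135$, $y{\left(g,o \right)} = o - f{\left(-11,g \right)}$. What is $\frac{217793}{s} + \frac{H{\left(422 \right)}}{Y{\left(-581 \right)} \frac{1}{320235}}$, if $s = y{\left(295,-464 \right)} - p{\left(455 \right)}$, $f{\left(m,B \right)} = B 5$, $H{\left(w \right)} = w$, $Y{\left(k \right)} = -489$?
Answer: $- \frac{101795295269}{368217} \approx -2.7645 \cdot 10^{5}$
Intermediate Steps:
$f{\left(m,B \right)} = 5 B$
$y{\left(g,o \right)} = o - 5 g$
$p{\left(L \right)} = -135 + L$
$s = -2259$ ($s = \left(-464 - 1475\right) - \left(-135 + 455\right) = \left(-464 - 1475\right) - 320 = -1939 - 320 = -2259$)
$\frac{217793}{s} + \frac{H{\left(422 \right)}}{Y{\left(-581 \right)} \frac{1}{320235}} = \frac{217793}{-2259} + \frac{422}{\left(-489\right) \frac{1}{320235}} = 217793 \left(- \frac{1}{2259}\right) + \frac{422}{\left(-489\right) \frac{1}{320235}} = - \frac{217793}{2259} + \frac{422}{- \frac{163}{106745}} = - \frac{217793}{2259} + 422 \left(- \frac{106745}{163}\right) = - \frac{217793}{2259} - \frac{45046390}{163} = - \frac{101795295269}{368217}$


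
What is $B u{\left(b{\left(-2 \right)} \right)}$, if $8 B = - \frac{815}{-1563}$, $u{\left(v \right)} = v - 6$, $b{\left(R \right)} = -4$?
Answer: $- \frac{4075}{6252} \approx -0.65179$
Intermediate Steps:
$u{\left(v \right)} = -6 + v$
$B = \frac{815}{12504}$ ($B = \frac{\left(-815\right) \frac{1}{-1563}}{8} = \frac{\left(-815\right) \left(- \frac{1}{1563}\right)}{8} = \frac{1}{8} \cdot \frac{815}{1563} = \frac{815}{12504} \approx 0.065179$)
$B u{\left(b{\left(-2 \right)} \right)} = \frac{815 \left(-6 - 4\right)}{12504} = \frac{815}{12504} \left(-10\right) = - \frac{4075}{6252}$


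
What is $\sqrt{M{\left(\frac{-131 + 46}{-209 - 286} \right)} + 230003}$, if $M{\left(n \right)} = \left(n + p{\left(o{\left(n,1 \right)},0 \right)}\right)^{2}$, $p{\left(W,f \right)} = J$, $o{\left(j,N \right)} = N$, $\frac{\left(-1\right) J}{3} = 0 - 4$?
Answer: $\frac{2 \sqrt{563927857}}{99} \approx 479.74$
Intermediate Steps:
$J = 12$ ($J = - 3 \left(0 - 4\right) = \left(-3\right) \left(-4\right) = 12$)
$p{\left(W,f \right)} = 12$
$M{\left(n \right)} = \left(12 + n\right)^{2}$ ($M{\left(n \right)} = \left(n + 12\right)^{2} = \left(12 + n\right)^{2}$)
$\sqrt{M{\left(\frac{-131 + 46}{-209 - 286} \right)} + 230003} = \sqrt{\left(12 + \frac{-131 + 46}{-209 - 286}\right)^{2} + 230003} = \sqrt{\left(12 - \frac{85}{-495}\right)^{2} + 230003} = \sqrt{\left(12 - - \frac{17}{99}\right)^{2} + 230003} = \sqrt{\left(12 + \frac{17}{99}\right)^{2} + 230003} = \sqrt{\left(\frac{1205}{99}\right)^{2} + 230003} = \sqrt{\frac{1452025}{9801} + 230003} = \sqrt{\frac{2255711428}{9801}} = \frac{2 \sqrt{563927857}}{99}$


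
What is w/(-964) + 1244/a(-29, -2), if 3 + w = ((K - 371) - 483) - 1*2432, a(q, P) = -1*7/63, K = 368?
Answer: -10790023/964 ≈ -11193.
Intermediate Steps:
a(q, P) = -1/9 (a(q, P) = -7*1/63 = -1/9)
w = -2921 (w = -3 + (((368 - 371) - 483) - 1*2432) = -3 + ((-3 - 483) - 2432) = -3 + (-486 - 2432) = -3 - 2918 = -2921)
w/(-964) + 1244/a(-29, -2) = -2921/(-964) + 1244/(-1/9) = -2921*(-1/964) + 1244*(-9) = 2921/964 - 11196 = -10790023/964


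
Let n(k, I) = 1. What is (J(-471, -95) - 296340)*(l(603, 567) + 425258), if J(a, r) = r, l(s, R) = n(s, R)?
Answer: -126061651665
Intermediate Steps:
l(s, R) = 1
(J(-471, -95) - 296340)*(l(603, 567) + 425258) = (-95 - 296340)*(1 + 425258) = -296435*425259 = -126061651665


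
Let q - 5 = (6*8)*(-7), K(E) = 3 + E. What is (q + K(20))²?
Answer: 94864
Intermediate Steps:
q = -331 (q = 5 + (6*8)*(-7) = 5 + 48*(-7) = 5 - 336 = -331)
(q + K(20))² = (-331 + (3 + 20))² = (-331 + 23)² = (-308)² = 94864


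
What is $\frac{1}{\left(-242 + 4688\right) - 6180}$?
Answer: $- \frac{1}{1734} \approx -0.0005767$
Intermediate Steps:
$\frac{1}{\left(-242 + 4688\right) - 6180} = \frac{1}{4446 - 6180} = \frac{1}{-1734} = - \frac{1}{1734}$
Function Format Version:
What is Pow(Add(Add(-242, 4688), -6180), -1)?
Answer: Rational(-1, 1734) ≈ -0.00057670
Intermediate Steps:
Pow(Add(Add(-242, 4688), -6180), -1) = Pow(Add(4446, -6180), -1) = Pow(-1734, -1) = Rational(-1, 1734)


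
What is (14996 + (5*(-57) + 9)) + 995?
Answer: 15715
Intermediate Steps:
(14996 + (5*(-57) + 9)) + 995 = (14996 + (-285 + 9)) + 995 = (14996 - 276) + 995 = 14720 + 995 = 15715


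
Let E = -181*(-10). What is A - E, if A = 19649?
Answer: 17839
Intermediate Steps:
E = 1810
A - E = 19649 - 1*1810 = 19649 - 1810 = 17839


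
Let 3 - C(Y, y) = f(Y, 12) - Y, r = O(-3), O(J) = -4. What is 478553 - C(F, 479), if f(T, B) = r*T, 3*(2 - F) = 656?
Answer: 1438900/3 ≈ 4.7963e+5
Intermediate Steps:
F = -650/3 (F = 2 - 1/3*656 = 2 - 656/3 = -650/3 ≈ -216.67)
r = -4
f(T, B) = -4*T
C(Y, y) = 3 + 5*Y (C(Y, y) = 3 - (-4*Y - Y) = 3 - (-5)*Y = 3 + 5*Y)
478553 - C(F, 479) = 478553 - (3 + 5*(-650/3)) = 478553 - (3 - 3250/3) = 478553 - 1*(-3241/3) = 478553 + 3241/3 = 1438900/3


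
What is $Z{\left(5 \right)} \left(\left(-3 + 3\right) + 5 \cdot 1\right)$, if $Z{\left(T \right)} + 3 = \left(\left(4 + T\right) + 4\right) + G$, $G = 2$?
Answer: $60$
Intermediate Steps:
$Z{\left(T \right)} = 7 + T$ ($Z{\left(T \right)} = -3 + \left(\left(\left(4 + T\right) + 4\right) + 2\right) = -3 + \left(\left(8 + T\right) + 2\right) = -3 + \left(10 + T\right) = 7 + T$)
$Z{\left(5 \right)} \left(\left(-3 + 3\right) + 5 \cdot 1\right) = \left(7 + 5\right) \left(\left(-3 + 3\right) + 5 \cdot 1\right) = 12 \left(0 + 5\right) = 12 \cdot 5 = 60$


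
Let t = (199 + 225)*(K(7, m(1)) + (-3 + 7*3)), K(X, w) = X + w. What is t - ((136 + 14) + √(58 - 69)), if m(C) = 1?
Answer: 10874 - I*√11 ≈ 10874.0 - 3.3166*I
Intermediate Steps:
t = 11024 (t = (199 + 225)*((7 + 1) + (-3 + 7*3)) = 424*(8 + (-3 + 21)) = 424*(8 + 18) = 424*26 = 11024)
t - ((136 + 14) + √(58 - 69)) = 11024 - ((136 + 14) + √(58 - 69)) = 11024 - (150 + √(-11)) = 11024 - (150 + I*√11) = 11024 + (-150 - I*√11) = 10874 - I*√11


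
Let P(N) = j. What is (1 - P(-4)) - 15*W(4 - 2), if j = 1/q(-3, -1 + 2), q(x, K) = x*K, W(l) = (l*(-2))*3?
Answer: 544/3 ≈ 181.33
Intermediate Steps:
W(l) = -6*l (W(l) = -2*l*3 = -6*l)
q(x, K) = K*x
j = -⅓ (j = 1/((-1 + 2)*(-3)) = 1/(1*(-3)) = 1/(-3) = -⅓ ≈ -0.33333)
P(N) = -⅓
(1 - P(-4)) - 15*W(4 - 2) = (1 - 1*(-⅓)) - (-90)*(4 - 2) = (1 + ⅓) - (-90)*2 = 4/3 - 15*(-12) = 4/3 + 180 = 544/3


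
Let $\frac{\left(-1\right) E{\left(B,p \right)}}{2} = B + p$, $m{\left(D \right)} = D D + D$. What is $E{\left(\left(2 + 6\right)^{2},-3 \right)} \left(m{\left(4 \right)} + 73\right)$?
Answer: $-11346$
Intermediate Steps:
$m{\left(D \right)} = D + D^{2}$ ($m{\left(D \right)} = D^{2} + D = D + D^{2}$)
$E{\left(B,p \right)} = - 2 B - 2 p$ ($E{\left(B,p \right)} = - 2 \left(B + p\right) = - 2 B - 2 p$)
$E{\left(\left(2 + 6\right)^{2},-3 \right)} \left(m{\left(4 \right)} + 73\right) = \left(- 2 \left(2 + 6\right)^{2} - -6\right) \left(4 \left(1 + 4\right) + 73\right) = \left(- 2 \cdot 8^{2} + 6\right) \left(4 \cdot 5 + 73\right) = \left(\left(-2\right) 64 + 6\right) \left(20 + 73\right) = \left(-128 + 6\right) 93 = \left(-122\right) 93 = -11346$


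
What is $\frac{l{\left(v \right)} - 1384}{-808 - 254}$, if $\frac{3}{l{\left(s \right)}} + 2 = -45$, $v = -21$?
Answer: $\frac{65051}{49914} \approx 1.3033$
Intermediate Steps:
$l{\left(s \right)} = - \frac{3}{47}$ ($l{\left(s \right)} = \frac{3}{-2 - 45} = \frac{3}{-47} = 3 \left(- \frac{1}{47}\right) = - \frac{3}{47}$)
$\frac{l{\left(v \right)} - 1384}{-808 - 254} = \frac{- \frac{3}{47} - 1384}{-808 - 254} = - \frac{65051}{47 \left(-1062\right)} = \left(- \frac{65051}{47}\right) \left(- \frac{1}{1062}\right) = \frac{65051}{49914}$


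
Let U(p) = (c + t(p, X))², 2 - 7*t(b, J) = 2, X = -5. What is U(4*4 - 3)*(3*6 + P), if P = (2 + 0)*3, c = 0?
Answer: 0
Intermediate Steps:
t(b, J) = 0 (t(b, J) = 2/7 - ⅐*2 = 2/7 - 2/7 = 0)
U(p) = 0 (U(p) = (0 + 0)² = 0² = 0)
P = 6 (P = 2*3 = 6)
U(4*4 - 3)*(3*6 + P) = 0*(3*6 + 6) = 0*(18 + 6) = 0*24 = 0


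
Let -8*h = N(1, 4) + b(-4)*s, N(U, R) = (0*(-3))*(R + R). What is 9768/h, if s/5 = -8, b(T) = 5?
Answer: 9768/25 ≈ 390.72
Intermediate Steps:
s = -40 (s = 5*(-8) = -40)
N(U, R) = 0 (N(U, R) = 0*(2*R) = 0)
h = 25 (h = -(0 + 5*(-40))/8 = -(0 - 200)/8 = -⅛*(-200) = 25)
9768/h = 9768/25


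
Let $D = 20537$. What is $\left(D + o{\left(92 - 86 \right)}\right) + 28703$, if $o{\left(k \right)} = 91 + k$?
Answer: $49337$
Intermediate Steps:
$\left(D + o{\left(92 - 86 \right)}\right) + 28703 = \left(20537 + \left(91 + \left(92 - 86\right)\right)\right) + 28703 = \left(20537 + \left(91 + 6\right)\right) + 28703 = \left(20537 + 97\right) + 28703 = 20634 + 28703 = 49337$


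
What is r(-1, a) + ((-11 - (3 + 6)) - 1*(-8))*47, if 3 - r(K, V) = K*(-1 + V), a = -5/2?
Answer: -1129/2 ≈ -564.50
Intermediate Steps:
a = -5/2 (a = -5*½ = -5/2 ≈ -2.5000)
r(K, V) = 3 - K*(-1 + V)
r(-1, a) + ((-11 - (3 + 6)) - 1*(-8))*47 = (3 - 1 - 1*(-1)*(-5/2)) + ((-11 - (3 + 6)) - 1*(-8))*47 = (3 - 1 - 5/2) + ((-11 - 1*9) + 8)*47 = -½ + ((-11 - 9) + 8)*47 = -½ + (-20 + 8)*47 = -½ - 12*47 = -½ - 564 = -1129/2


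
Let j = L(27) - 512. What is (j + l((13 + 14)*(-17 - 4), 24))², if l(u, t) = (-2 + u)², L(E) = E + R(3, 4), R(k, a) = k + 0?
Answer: 104509311841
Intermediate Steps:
R(k, a) = k
L(E) = 3 + E (L(E) = E + 3 = 3 + E)
j = -482 (j = (3 + 27) - 512 = 30 - 512 = -482)
(j + l((13 + 14)*(-17 - 4), 24))² = (-482 + (-2 + (13 + 14)*(-17 - 4))²)² = (-482 + (-2 + 27*(-21))²)² = (-482 + (-2 - 567)²)² = (-482 + (-569)²)² = (-482 + 323761)² = 323279² = 104509311841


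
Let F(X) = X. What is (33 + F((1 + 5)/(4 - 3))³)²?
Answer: 62001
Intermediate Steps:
(33 + F((1 + 5)/(4 - 3))³)² = (33 + ((1 + 5)/(4 - 3))³)² = (33 + (6/1)³)² = (33 + (6*1)³)² = (33 + 6³)² = (33 + 216)² = 249² = 62001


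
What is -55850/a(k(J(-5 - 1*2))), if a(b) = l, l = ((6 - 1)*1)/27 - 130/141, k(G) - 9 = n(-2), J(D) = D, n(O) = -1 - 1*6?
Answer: 14174730/187 ≈ 75801.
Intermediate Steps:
n(O) = -7 (n(O) = -1 - 6 = -7)
k(G) = 2 (k(G) = 9 - 7 = 2)
l = -935/1269 (l = (5*1)*(1/27) - 130*1/141 = 5*(1/27) - 130/141 = 5/27 - 130/141 = -935/1269 ≈ -0.73680)
a(b) = -935/1269
-55850/a(k(J(-5 - 1*2))) = -55850/(-935/1269) = -55850*(-1269/935) = 14174730/187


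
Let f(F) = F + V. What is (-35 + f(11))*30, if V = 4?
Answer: -600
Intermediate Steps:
f(F) = 4 + F (f(F) = F + 4 = 4 + F)
(-35 + f(11))*30 = (-35 + (4 + 11))*30 = (-35 + 15)*30 = -20*30 = -600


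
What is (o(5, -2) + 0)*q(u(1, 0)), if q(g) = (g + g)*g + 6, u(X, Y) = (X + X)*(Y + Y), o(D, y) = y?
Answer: -12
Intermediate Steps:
u(X, Y) = 4*X*Y (u(X, Y) = (2*X)*(2*Y) = 4*X*Y)
q(g) = 6 + 2*g² (q(g) = (2*g)*g + 6 = 2*g² + 6 = 6 + 2*g²)
(o(5, -2) + 0)*q(u(1, 0)) = (-2 + 0)*(6 + 2*(4*1*0)²) = -2*(6 + 2*0²) = -2*(6 + 2*0) = -2*(6 + 0) = -2*6 = -12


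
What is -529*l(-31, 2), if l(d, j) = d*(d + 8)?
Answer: -377177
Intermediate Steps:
l(d, j) = d*(8 + d)
-529*l(-31, 2) = -(-16399)*(8 - 31) = -(-16399)*(-23) = -529*713 = -377177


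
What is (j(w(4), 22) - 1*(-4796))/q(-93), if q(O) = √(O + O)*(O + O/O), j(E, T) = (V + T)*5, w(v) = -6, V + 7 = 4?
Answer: 4891*I*√186/17112 ≈ 3.8981*I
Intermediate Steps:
V = -3 (V = -7 + 4 = -3)
j(E, T) = -15 + 5*T (j(E, T) = (-3 + T)*5 = -15 + 5*T)
q(O) = √2*√O*(1 + O) (q(O) = √(2*O)*(O + 1) = (√2*√O)*(1 + O) = √2*√O*(1 + O))
(j(w(4), 22) - 1*(-4796))/q(-93) = ((-15 + 5*22) - 1*(-4796))/((√2*√(-93)*(1 - 93))) = ((-15 + 110) + 4796)/((√2*(I*√93)*(-92))) = (95 + 4796)/((-92*I*√186)) = 4891*(I*√186/17112) = 4891*I*√186/17112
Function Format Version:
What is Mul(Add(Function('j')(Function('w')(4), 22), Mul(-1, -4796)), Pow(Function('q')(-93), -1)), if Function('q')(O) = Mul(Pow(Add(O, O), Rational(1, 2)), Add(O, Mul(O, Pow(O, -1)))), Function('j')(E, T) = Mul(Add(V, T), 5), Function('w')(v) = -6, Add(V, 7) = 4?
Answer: Mul(Rational(4891, 17112), I, Pow(186, Rational(1, 2))) ≈ Mul(3.8981, I)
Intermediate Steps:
V = -3 (V = Add(-7, 4) = -3)
Function('j')(E, T) = Add(-15, Mul(5, T)) (Function('j')(E, T) = Mul(Add(-3, T), 5) = Add(-15, Mul(5, T)))
Function('q')(O) = Mul(Pow(2, Rational(1, 2)), Pow(O, Rational(1, 2)), Add(1, O)) (Function('q')(O) = Mul(Pow(Mul(2, O), Rational(1, 2)), Add(O, 1)) = Mul(Mul(Pow(2, Rational(1, 2)), Pow(O, Rational(1, 2))), Add(1, O)) = Mul(Pow(2, Rational(1, 2)), Pow(O, Rational(1, 2)), Add(1, O)))
Mul(Add(Function('j')(Function('w')(4), 22), Mul(-1, -4796)), Pow(Function('q')(-93), -1)) = Mul(Add(Add(-15, Mul(5, 22)), Mul(-1, -4796)), Pow(Mul(Pow(2, Rational(1, 2)), Pow(-93, Rational(1, 2)), Add(1, -93)), -1)) = Mul(Add(Add(-15, 110), 4796), Pow(Mul(Pow(2, Rational(1, 2)), Mul(I, Pow(93, Rational(1, 2))), -92), -1)) = Mul(Add(95, 4796), Pow(Mul(-92, I, Pow(186, Rational(1, 2))), -1)) = Mul(4891, Mul(Rational(1, 17112), I, Pow(186, Rational(1, 2)))) = Mul(Rational(4891, 17112), I, Pow(186, Rational(1, 2)))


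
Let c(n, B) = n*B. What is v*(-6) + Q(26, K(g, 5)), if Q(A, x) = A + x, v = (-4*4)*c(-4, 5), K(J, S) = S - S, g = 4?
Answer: -1894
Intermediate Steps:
c(n, B) = B*n
K(J, S) = 0
v = 320 (v = (-4*4)*(5*(-4)) = -16*(-20) = 320)
v*(-6) + Q(26, K(g, 5)) = 320*(-6) + (26 + 0) = -1920 + 26 = -1894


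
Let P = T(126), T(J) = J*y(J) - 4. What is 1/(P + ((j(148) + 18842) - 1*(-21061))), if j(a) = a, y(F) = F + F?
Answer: 1/71799 ≈ 1.3928e-5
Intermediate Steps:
y(F) = 2*F
T(J) = -4 + 2*J² (T(J) = J*(2*J) - 4 = 2*J² - 4 = -4 + 2*J²)
P = 31748 (P = -4 + 2*126² = -4 + 2*15876 = -4 + 31752 = 31748)
1/(P + ((j(148) + 18842) - 1*(-21061))) = 1/(31748 + ((148 + 18842) - 1*(-21061))) = 1/(31748 + (18990 + 21061)) = 1/(31748 + 40051) = 1/71799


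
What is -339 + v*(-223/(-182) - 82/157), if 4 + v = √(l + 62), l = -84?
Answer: -4883467/14287 + 20087*I*√22/28574 ≈ -341.81 + 3.2973*I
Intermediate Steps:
v = -4 + I*√22 (v = -4 + √(-84 + 62) = -4 + √(-22) = -4 + I*√22 ≈ -4.0 + 4.6904*I)
-339 + v*(-223/(-182) - 82/157) = -339 + (-4 + I*√22)*(-223/(-182) - 82/157) = -339 + (-4 + I*√22)*(-223*(-1/182) - 82*1/157) = -339 + (-4 + I*√22)*(223/182 - 82/157) = -339 + (-4 + I*√22)*(20087/28574) = -339 + (-40174/14287 + 20087*I*√22/28574) = -4883467/14287 + 20087*I*√22/28574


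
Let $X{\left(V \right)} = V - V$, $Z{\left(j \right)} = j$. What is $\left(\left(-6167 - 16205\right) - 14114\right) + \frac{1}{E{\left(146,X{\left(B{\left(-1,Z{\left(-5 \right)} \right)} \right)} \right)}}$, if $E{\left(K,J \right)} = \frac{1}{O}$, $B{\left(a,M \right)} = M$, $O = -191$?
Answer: $-36677$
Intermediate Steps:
$X{\left(V \right)} = 0$
$E{\left(K,J \right)} = - \frac{1}{191}$ ($E{\left(K,J \right)} = \frac{1}{-191} = - \frac{1}{191}$)
$\left(\left(-6167 - 16205\right) - 14114\right) + \frac{1}{E{\left(146,X{\left(B{\left(-1,Z{\left(-5 \right)} \right)} \right)} \right)}} = \left(\left(-6167 - 16205\right) - 14114\right) + \frac{1}{- \frac{1}{191}} = \left(-22372 - 14114\right) - 191 = -36486 - 191 = -36677$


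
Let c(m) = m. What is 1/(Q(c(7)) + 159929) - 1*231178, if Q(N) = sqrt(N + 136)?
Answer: -537536869817265/2325207718 - sqrt(143)/25577284898 ≈ -2.3118e+5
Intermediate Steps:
Q(N) = sqrt(136 + N)
1/(Q(c(7)) + 159929) - 1*231178 = 1/(sqrt(136 + 7) + 159929) - 1*231178 = 1/(sqrt(143) + 159929) - 231178 = 1/(159929 + sqrt(143)) - 231178 = -231178 + 1/(159929 + sqrt(143))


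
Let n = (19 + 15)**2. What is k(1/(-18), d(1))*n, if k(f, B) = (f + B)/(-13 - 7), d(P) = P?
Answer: -4913/90 ≈ -54.589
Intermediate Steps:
k(f, B) = -B/20 - f/20 (k(f, B) = (B + f)/(-20) = (B + f)*(-1/20) = -B/20 - f/20)
n = 1156 (n = 34**2 = 1156)
k(1/(-18), d(1))*n = (-1/20*1 - 1/20/(-18))*1156 = (-1/20 - 1/20*(-1/18))*1156 = (-1/20 + 1/360)*1156 = -17/360*1156 = -4913/90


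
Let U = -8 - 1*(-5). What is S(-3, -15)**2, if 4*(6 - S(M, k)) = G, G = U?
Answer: 729/16 ≈ 45.563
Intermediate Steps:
U = -3 (U = -8 + 5 = -3)
G = -3
S(M, k) = 27/4 (S(M, k) = 6 - 1/4*(-3) = 6 + 3/4 = 27/4)
S(-3, -15)**2 = (27/4)**2 = 729/16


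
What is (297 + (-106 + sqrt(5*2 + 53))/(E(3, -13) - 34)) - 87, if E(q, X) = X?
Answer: 9976/47 - 3*sqrt(7)/47 ≈ 212.09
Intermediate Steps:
(297 + (-106 + sqrt(5*2 + 53))/(E(3, -13) - 34)) - 87 = (297 + (-106 + sqrt(5*2 + 53))/(-13 - 34)) - 87 = (297 + (-106 + sqrt(10 + 53))/(-47)) - 87 = (297 + (-106 + sqrt(63))*(-1/47)) - 87 = (297 + (-106 + 3*sqrt(7))*(-1/47)) - 87 = (297 + (106/47 - 3*sqrt(7)/47)) - 87 = (14065/47 - 3*sqrt(7)/47) - 87 = 9976/47 - 3*sqrt(7)/47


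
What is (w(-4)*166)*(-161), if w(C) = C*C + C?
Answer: -320712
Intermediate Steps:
w(C) = C + C**2 (w(C) = C**2 + C = C + C**2)
(w(-4)*166)*(-161) = (-4*(1 - 4)*166)*(-161) = (-4*(-3)*166)*(-161) = (12*166)*(-161) = 1992*(-161) = -320712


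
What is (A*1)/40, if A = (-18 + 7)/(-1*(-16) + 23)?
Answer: -11/1560 ≈ -0.0070513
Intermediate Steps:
A = -11/39 (A = -11/(16 + 23) = -11/39 ≈ -0.28205)
(A*1)/40 = -11/39*1/40 = -11/1560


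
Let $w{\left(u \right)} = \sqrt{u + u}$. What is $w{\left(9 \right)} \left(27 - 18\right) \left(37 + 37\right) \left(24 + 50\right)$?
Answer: $147852 \sqrt{2} \approx 2.0909 \cdot 10^{5}$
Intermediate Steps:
$w{\left(u \right)} = \sqrt{2} \sqrt{u}$ ($w{\left(u \right)} = \sqrt{2 u} = \sqrt{2} \sqrt{u}$)
$w{\left(9 \right)} \left(27 - 18\right) \left(37 + 37\right) \left(24 + 50\right) = \sqrt{2} \sqrt{9} \left(27 - 18\right) \left(37 + 37\right) \left(24 + 50\right) = \sqrt{2} \cdot 3 \cdot 9 \cdot 74 \cdot 74 = 3 \sqrt{2} \cdot 666 \cdot 74 = 1998 \sqrt{2} \cdot 74 = 147852 \sqrt{2}$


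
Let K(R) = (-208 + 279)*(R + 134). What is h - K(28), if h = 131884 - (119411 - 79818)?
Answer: 80789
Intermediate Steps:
K(R) = 9514 + 71*R (K(R) = 71*(134 + R) = 9514 + 71*R)
h = 92291 (h = 131884 - 1*39593 = 131884 - 39593 = 92291)
h - K(28) = 92291 - (9514 + 71*28) = 92291 - (9514 + 1988) = 92291 - 1*11502 = 92291 - 11502 = 80789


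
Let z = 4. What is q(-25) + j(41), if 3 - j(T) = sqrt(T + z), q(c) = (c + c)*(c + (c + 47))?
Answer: 153 - 3*sqrt(5) ≈ 146.29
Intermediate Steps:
q(c) = 2*c*(47 + 2*c) (q(c) = (2*c)*(c + (47 + c)) = (2*c)*(47 + 2*c) = 2*c*(47 + 2*c))
j(T) = 3 - sqrt(4 + T) (j(T) = 3 - sqrt(T + 4) = 3 - sqrt(4 + T))
q(-25) + j(41) = 2*(-25)*(47 + 2*(-25)) + (3 - sqrt(4 + 41)) = 2*(-25)*(47 - 50) + (3 - sqrt(45)) = 2*(-25)*(-3) + (3 - 3*sqrt(5)) = 150 + (3 - 3*sqrt(5)) = 153 - 3*sqrt(5)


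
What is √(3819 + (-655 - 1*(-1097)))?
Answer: √4261 ≈ 65.276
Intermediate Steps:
√(3819 + (-655 - 1*(-1097))) = √(3819 + (-655 + 1097)) = √(3819 + 442) = √4261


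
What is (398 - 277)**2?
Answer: 14641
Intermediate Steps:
(398 - 277)**2 = 121**2 = 14641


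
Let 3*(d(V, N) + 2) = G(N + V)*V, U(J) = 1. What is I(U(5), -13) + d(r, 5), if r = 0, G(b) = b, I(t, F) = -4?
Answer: -6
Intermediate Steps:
d(V, N) = -2 + V*(N + V)/3 (d(V, N) = -2 + ((N + V)*V)/3 = -2 + (V*(N + V))/3 = -2 + V*(N + V)/3)
I(U(5), -13) + d(r, 5) = -4 + (-2 + (⅓)*0*(5 + 0)) = -4 + (-2 + (⅓)*0*5) = -4 + (-2 + 0) = -4 - 2 = -6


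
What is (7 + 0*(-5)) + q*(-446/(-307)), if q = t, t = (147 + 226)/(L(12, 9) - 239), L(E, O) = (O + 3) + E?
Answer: 295677/66005 ≈ 4.4796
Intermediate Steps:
L(E, O) = 3 + E + O (L(E, O) = (3 + O) + E = 3 + E + O)
t = -373/215 (t = (147 + 226)/((3 + 12 + 9) - 239) = 373/(24 - 239) = 373/(-215) = 373*(-1/215) = -373/215 ≈ -1.7349)
q = -373/215 ≈ -1.7349
(7 + 0*(-5)) + q*(-446/(-307)) = (7 + 0*(-5)) - (-166358)/(215*(-307)) = (7 + 0) - (-166358)*(-1)/(215*307) = 7 - 373/215*446/307 = 7 - 166358/66005 = 295677/66005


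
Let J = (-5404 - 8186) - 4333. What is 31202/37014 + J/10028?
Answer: -175254133/185588196 ≈ -0.94432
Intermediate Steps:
J = -17923 (J = -13590 - 4333 = -17923)
31202/37014 + J/10028 = 31202/37014 - 17923/10028 = 31202*(1/37014) - 17923*1/10028 = 15601/18507 - 17923/10028 = -175254133/185588196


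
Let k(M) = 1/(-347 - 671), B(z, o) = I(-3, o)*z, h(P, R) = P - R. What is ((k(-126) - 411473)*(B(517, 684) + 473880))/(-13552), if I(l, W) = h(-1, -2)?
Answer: 2580716691915/179168 ≈ 1.4404e+7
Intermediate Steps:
I(l, W) = 1 (I(l, W) = -1 - 1*(-2) = -1 + 2 = 1)
B(z, o) = z (B(z, o) = 1*z = z)
k(M) = -1/1018 (k(M) = 1/(-1018) = -1/1018)
((k(-126) - 411473)*(B(517, 684) + 473880))/(-13552) = ((-1/1018 - 411473)*(517 + 473880))/(-13552) = -418879515/1018*474397*(-1/13552) = -198715185277455/1018*(-1/13552) = 2580716691915/179168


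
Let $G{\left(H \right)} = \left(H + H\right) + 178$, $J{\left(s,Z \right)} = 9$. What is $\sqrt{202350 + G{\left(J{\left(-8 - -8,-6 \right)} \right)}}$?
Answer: $\sqrt{202546} \approx 450.05$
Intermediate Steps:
$G{\left(H \right)} = 178 + 2 H$ ($G{\left(H \right)} = 2 H + 178 = 178 + 2 H$)
$\sqrt{202350 + G{\left(J{\left(-8 - -8,-6 \right)} \right)}} = \sqrt{202350 + \left(178 + 2 \cdot 9\right)} = \sqrt{202350 + \left(178 + 18\right)} = \sqrt{202350 + 196} = \sqrt{202546}$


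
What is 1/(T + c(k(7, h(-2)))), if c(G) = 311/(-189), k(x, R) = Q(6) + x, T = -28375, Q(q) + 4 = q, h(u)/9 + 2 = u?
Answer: -189/5363186 ≈ -3.5240e-5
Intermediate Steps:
h(u) = -18 + 9*u
Q(q) = -4 + q
k(x, R) = 2 + x (k(x, R) = (-4 + 6) + x = 2 + x)
c(G) = -311/189 (c(G) = 311*(-1/189) = -311/189)
1/(T + c(k(7, h(-2)))) = 1/(-28375 - 311/189) = 1/(-5363186/189) = -189/5363186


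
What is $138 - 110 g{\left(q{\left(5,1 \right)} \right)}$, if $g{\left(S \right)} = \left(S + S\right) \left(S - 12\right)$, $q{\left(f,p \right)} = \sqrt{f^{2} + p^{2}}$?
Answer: $-5582 + 2640 \sqrt{26} \approx 7879.4$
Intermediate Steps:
$g{\left(S \right)} = 2 S \left(-12 + S\right)$
$138 - 110 g{\left(q{\left(5,1 \right)} \right)} = 138 - 110 \cdot 2 \sqrt{5^{2} + 1^{2}} \left(-12 + \sqrt{5^{2} + 1^{2}}\right) = 138 - 110 \cdot 2 \sqrt{25 + 1} \left(-12 + \sqrt{25 + 1}\right) = 138 - 110 \cdot 2 \sqrt{26} \left(-12 + \sqrt{26}\right) = 138 - 220 \sqrt{26} \left(-12 + \sqrt{26}\right)$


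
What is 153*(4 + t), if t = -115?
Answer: -16983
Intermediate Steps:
153*(4 + t) = 153*(4 - 115) = 153*(-111) = -16983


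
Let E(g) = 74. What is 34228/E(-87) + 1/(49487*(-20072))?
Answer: 16999388637259/36752213368 ≈ 462.54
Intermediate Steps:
34228/E(-87) + 1/(49487*(-20072)) = 34228/74 + 1/(49487*(-20072)) = 34228*(1/74) + (1/49487)*(-1/20072) = 17114/37 - 1/993303064 = 16999388637259/36752213368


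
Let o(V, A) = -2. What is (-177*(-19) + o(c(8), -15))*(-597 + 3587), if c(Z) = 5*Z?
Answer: 10049390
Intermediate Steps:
(-177*(-19) + o(c(8), -15))*(-597 + 3587) = (-177*(-19) - 2)*(-597 + 3587) = (3363 - 2)*2990 = 3361*2990 = 10049390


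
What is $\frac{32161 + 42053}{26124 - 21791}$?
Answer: $\frac{10602}{619} \approx 17.128$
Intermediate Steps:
$\frac{32161 + 42053}{26124 - 21791} = \frac{74214}{4333} = 74214 \cdot \frac{1}{4333} = \frac{10602}{619}$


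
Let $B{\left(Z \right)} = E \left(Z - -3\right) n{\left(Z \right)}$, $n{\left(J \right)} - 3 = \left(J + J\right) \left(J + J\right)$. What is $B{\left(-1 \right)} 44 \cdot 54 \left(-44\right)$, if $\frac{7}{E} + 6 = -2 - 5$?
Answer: $\frac{10245312}{13} \approx 7.881 \cdot 10^{5}$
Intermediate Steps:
$n{\left(J \right)} = 3 + 4 J^{2}$ ($n{\left(J \right)} = 3 + \left(J + J\right) \left(J + J\right) = 3 + 2 J 2 J = 3 + 4 J^{2}$)
$E = - \frac{7}{13}$ ($E = \frac{7}{-6 - 7} = \frac{7}{-13} = 7 \left(- \frac{1}{13}\right) = - \frac{7}{13} \approx -0.53846$)
$B{\left(Z \right)} = \left(3 + 4 Z^{2}\right) \left(- \frac{21}{13} - \frac{7 Z}{13}\right)$ ($B{\left(Z \right)} = - \frac{7 \left(Z - -3\right)}{13} \left(3 + 4 Z^{2}\right) = - \frac{7 \left(Z + 3\right)}{13} \left(3 + 4 Z^{2}\right) = - \frac{7 \left(3 + Z\right)}{13} \left(3 + 4 Z^{2}\right) = \left(- \frac{21}{13} - \frac{7 Z}{13}\right) \left(3 + 4 Z^{2}\right) = \left(3 + 4 Z^{2}\right) \left(- \frac{21}{13} - \frac{7 Z}{13}\right)$)
$B{\left(-1 \right)} 44 \cdot 54 \left(-44\right) = - \frac{7 \left(3 - 1\right) \left(3 + 4 \left(-1\right)^{2}\right)}{13} \cdot 44 \cdot 54 \left(-44\right) = \left(- \frac{7}{13}\right) 2 \left(3 + 4 \cdot 1\right) 2376 \left(-44\right) = \left(- \frac{7}{13}\right) 2 \left(3 + 4\right) \left(-104544\right) = \left(- \frac{7}{13}\right) 2 \cdot 7 \left(-104544\right) = \left(- \frac{98}{13}\right) \left(-104544\right) = \frac{10245312}{13}$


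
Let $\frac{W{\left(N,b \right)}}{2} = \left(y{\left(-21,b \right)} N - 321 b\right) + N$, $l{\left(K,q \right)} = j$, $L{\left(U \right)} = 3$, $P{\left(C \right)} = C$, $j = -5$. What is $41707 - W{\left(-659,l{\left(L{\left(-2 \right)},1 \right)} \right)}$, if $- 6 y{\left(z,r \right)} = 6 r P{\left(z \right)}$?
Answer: $-98575$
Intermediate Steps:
$l{\left(K,q \right)} = -5$
$y{\left(z,r \right)} = - r z$ ($y{\left(z,r \right)} = - \frac{6 r z}{6} = - r z$)
$W{\left(N,b \right)} = - 642 b + 2 N + 42 N b$ ($W{\left(N,b \right)} = 2 \left(\left(\left(-1\right) b \left(-21\right) N - 321 b\right) + N\right) = 2 \left(\left(21 b N - 321 b\right) + N\right) = 2 \left(\left(21 N b - 321 b\right) + N\right) = 2 \left(\left(- 321 b + 21 N b\right) + N\right) = 2 \left(N - 321 b + 21 N b\right) = - 642 b + 2 N + 42 N b$)
$41707 - W{\left(-659,l{\left(L{\left(-2 \right)},1 \right)} \right)} = 41707 - \left(\left(-642\right) \left(-5\right) + 2 \left(-659\right) + 42 \left(-659\right) \left(-5\right)\right) = 41707 - \left(3210 - 1318 + 138390\right) = 41707 - 140282 = -98575$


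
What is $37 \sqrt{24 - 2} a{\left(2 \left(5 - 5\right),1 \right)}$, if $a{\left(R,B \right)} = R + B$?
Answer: $37 \sqrt{22} \approx 173.55$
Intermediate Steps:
$a{\left(R,B \right)} = B + R$
$37 \sqrt{24 - 2} a{\left(2 \left(5 - 5\right),1 \right)} = 37 \sqrt{24 - 2} \left(1 + 2 \left(5 - 5\right)\right) = 37 \sqrt{22} \left(1 + 2 \cdot 0\right) = 37 \sqrt{22} \left(1 + 0\right) = 37 \sqrt{22} \cdot 1 = 37 \sqrt{22}$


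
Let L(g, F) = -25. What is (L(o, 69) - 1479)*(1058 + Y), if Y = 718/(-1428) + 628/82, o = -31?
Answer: -23448389488/14637 ≈ -1.6020e+6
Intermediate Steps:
Y = 209477/29274 (Y = 718*(-1/1428) + 628*(1/82) = -359/714 + 314/41 = 209477/29274 ≈ 7.1557)
(L(o, 69) - 1479)*(1058 + Y) = (-25 - 1479)*(1058 + 209477/29274) = -1504*31181369/29274 = -23448389488/14637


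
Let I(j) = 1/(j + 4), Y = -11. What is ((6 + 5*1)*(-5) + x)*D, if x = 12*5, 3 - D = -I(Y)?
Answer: 100/7 ≈ 14.286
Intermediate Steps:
I(j) = 1/(4 + j)
D = 20/7 (D = 3 - (-1)/(4 - 11) = 3 - (-1)/(-7) = 3 - (-1)*(-1)/7 = 3 - 1*1/7 = 3 - 1/7 = 20/7 ≈ 2.8571)
x = 60
((6 + 5*1)*(-5) + x)*D = ((6 + 5*1)*(-5) + 60)*(20/7) = ((6 + 5)*(-5) + 60)*(20/7) = (11*(-5) + 60)*(20/7) = (-55 + 60)*(20/7) = 5*(20/7) = 100/7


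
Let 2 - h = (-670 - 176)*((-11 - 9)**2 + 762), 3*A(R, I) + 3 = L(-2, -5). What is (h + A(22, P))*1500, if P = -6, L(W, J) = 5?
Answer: 1474582000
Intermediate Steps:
A(R, I) = 2/3 (A(R, I) = -1 + (1/3)*5 = -1 + 5/3 = 2/3)
h = 983054 (h = 2 - (-670 - 176)*((-11 - 9)**2 + 762) = 2 - (-846)*((-20)**2 + 762) = 2 - (-846)*(400 + 762) = 2 - (-846)*1162 = 2 - 1*(-983052) = 2 + 983052 = 983054)
(h + A(22, P))*1500 = (983054 + 2/3)*1500 = (2949164/3)*1500 = 1474582000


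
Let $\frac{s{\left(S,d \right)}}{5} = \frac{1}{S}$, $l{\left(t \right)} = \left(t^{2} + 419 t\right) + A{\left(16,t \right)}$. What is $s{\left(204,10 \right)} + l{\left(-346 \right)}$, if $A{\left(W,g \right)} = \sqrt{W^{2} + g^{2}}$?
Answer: $- \frac{5152627}{204} + 2 \sqrt{29993} \approx -24912.0$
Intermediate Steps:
$l{\left(t \right)} = t^{2} + \sqrt{256 + t^{2}} + 419 t$ ($l{\left(t \right)} = \left(t^{2} + 419 t\right) + \sqrt{16^{2} + t^{2}} = \left(t^{2} + 419 t\right) + \sqrt{256 + t^{2}} = t^{2} + \sqrt{256 + t^{2}} + 419 t$)
$s{\left(S,d \right)} = \frac{5}{S}$
$s{\left(204,10 \right)} + l{\left(-346 \right)} = \frac{5}{204} + \left(\left(-346\right)^{2} + \sqrt{256 + \left(-346\right)^{2}} + 419 \left(-346\right)\right) = 5 \cdot \frac{1}{204} + \left(119716 + \sqrt{256 + 119716} - 144974\right) = \frac{5}{204} + \left(119716 + \sqrt{119972} - 144974\right) = \frac{5}{204} + \left(119716 + 2 \sqrt{29993} - 144974\right) = \frac{5}{204} - \left(25258 - 2 \sqrt{29993}\right) = - \frac{5152627}{204} + 2 \sqrt{29993}$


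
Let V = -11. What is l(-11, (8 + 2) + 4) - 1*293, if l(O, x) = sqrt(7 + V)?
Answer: -293 + 2*I ≈ -293.0 + 2.0*I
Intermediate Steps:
l(O, x) = 2*I (l(O, x) = sqrt(7 - 11) = sqrt(-4) = 2*I)
l(-11, (8 + 2) + 4) - 1*293 = 2*I - 1*293 = 2*I - 293 = -293 + 2*I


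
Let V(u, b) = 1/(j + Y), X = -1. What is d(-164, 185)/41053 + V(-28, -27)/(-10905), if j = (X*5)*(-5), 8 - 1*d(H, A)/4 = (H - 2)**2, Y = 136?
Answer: -193464686413/72076957365 ≈ -2.6841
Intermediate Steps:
d(H, A) = 32 - 4*(-2 + H)**2 (d(H, A) = 32 - 4*(H - 2)**2 = 32 - 4*(-2 + H)**2)
j = 25 (j = -1*5*(-5) = -5*(-5) = 25)
V(u, b) = 1/161 (V(u, b) = 1/(25 + 136) = 1/161)
d(-164, 185)/41053 + V(-28, -27)/(-10905) = (32 - 4*(-2 - 164)**2)/41053 + (1/161)/(-10905) = (32 - 4*(-166)**2)*(1/41053) + (1/161)*(-1/10905) = (32 - 4*27556)*(1/41053) - 1/1755705 = (32 - 110224)*(1/41053) - 1/1755705 = -110192*1/41053 - 1/1755705 = -110192/41053 - 1/1755705 = -193464686413/72076957365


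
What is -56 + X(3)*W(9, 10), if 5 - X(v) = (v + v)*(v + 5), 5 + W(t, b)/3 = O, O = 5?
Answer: -56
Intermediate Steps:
W(t, b) = 0 (W(t, b) = -15 + 3*5 = -15 + 15 = 0)
X(v) = 5 - 2*v*(5 + v) (X(v) = 5 - (v + v)*(v + 5) = 5 - 2*v*(5 + v))
-56 + X(3)*W(9, 10) = -56 + (5 - 10*3 - 2*3**2)*0 = -56 + (5 - 30 - 2*9)*0 = -56 + (5 - 30 - 18)*0 = -56 - 43*0 = -56 + 0 = -56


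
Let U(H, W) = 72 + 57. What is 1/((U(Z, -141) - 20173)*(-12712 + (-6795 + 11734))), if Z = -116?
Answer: 1/155802012 ≈ 6.4184e-9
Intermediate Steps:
U(H, W) = 129
1/((U(Z, -141) - 20173)*(-12712 + (-6795 + 11734))) = 1/((129 - 20173)*(-12712 + (-6795 + 11734))) = 1/(-20044*(-12712 + 4939)) = 1/(-20044*(-7773)) = 1/155802012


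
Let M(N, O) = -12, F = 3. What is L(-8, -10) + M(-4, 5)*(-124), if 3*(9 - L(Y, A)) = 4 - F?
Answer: 4490/3 ≈ 1496.7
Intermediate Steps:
L(Y, A) = 26/3 (L(Y, A) = 9 - (4 - 1*3)/3 = 9 - (4 - 3)/3 = 9 - ⅓*1 = 9 - ⅓ = 26/3)
L(-8, -10) + M(-4, 5)*(-124) = 26/3 - 12*(-124) = 26/3 + 1488 = 4490/3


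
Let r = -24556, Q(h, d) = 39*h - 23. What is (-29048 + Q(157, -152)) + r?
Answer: -47504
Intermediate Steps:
Q(h, d) = -23 + 39*h
(-29048 + Q(157, -152)) + r = (-29048 + (-23 + 39*157)) - 24556 = (-29048 + (-23 + 6123)) - 24556 = (-29048 + 6100) - 24556 = -22948 - 24556 = -47504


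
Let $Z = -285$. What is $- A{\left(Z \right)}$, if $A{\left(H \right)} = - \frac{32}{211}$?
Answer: $\frac{32}{211} \approx 0.15166$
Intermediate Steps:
$A{\left(H \right)} = - \frac{32}{211}$ ($A{\left(H \right)} = \left(-32\right) \frac{1}{211} = - \frac{32}{211}$)
$- A{\left(Z \right)} = \left(-1\right) \left(- \frac{32}{211}\right) = \frac{32}{211}$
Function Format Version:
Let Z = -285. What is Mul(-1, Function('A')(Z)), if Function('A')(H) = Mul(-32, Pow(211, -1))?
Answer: Rational(32, 211) ≈ 0.15166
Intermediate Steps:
Function('A')(H) = Rational(-32, 211) (Function('A')(H) = Mul(-32, Rational(1, 211)) = Rational(-32, 211))
Mul(-1, Function('A')(Z)) = Mul(-1, Rational(-32, 211)) = Rational(32, 211)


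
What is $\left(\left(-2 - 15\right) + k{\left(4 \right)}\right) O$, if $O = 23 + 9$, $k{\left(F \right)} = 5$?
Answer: $-384$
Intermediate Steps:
$O = 32$
$\left(\left(-2 - 15\right) + k{\left(4 \right)}\right) O = \left(\left(-2 - 15\right) + 5\right) 32 = \left(-17 + 5\right) 32 = \left(-12\right) 32 = -384$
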